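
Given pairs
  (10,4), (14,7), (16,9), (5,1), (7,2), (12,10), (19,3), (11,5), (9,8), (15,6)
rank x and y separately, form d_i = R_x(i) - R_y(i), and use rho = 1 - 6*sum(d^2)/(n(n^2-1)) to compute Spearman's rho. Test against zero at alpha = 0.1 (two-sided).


Step 1: Rank x and y separately (midranks; no ties here).
rank(x): 10->4, 14->7, 16->9, 5->1, 7->2, 12->6, 19->10, 11->5, 9->3, 15->8
rank(y): 4->4, 7->7, 9->9, 1->1, 2->2, 10->10, 3->3, 5->5, 8->8, 6->6
Step 2: d_i = R_x(i) - R_y(i); compute d_i^2.
  (4-4)^2=0, (7-7)^2=0, (9-9)^2=0, (1-1)^2=0, (2-2)^2=0, (6-10)^2=16, (10-3)^2=49, (5-5)^2=0, (3-8)^2=25, (8-6)^2=4
sum(d^2) = 94.
Step 3: rho = 1 - 6*94 / (10*(10^2 - 1)) = 1 - 564/990 = 0.430303.
Step 4: Under H0, t = rho * sqrt((n-2)/(1-rho^2)) = 1.3483 ~ t(8).
Step 5: Two-sided p-value from the t-distribution with 8 df = 0.214492.
Step 6: alpha = 0.1. fail to reject H0.

rho = 0.4303, p = 0.214492, fail to reject H0 at alpha = 0.1.


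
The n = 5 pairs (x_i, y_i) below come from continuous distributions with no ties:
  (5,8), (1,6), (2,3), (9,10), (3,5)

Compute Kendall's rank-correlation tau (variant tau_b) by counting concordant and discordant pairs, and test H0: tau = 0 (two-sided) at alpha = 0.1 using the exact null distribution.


Step 1: Enumerate the 10 unordered pairs (i,j) with i<j and classify each by sign(x_j-x_i) * sign(y_j-y_i).
  (1,2):dx=-4,dy=-2->C; (1,3):dx=-3,dy=-5->C; (1,4):dx=+4,dy=+2->C; (1,5):dx=-2,dy=-3->C
  (2,3):dx=+1,dy=-3->D; (2,4):dx=+8,dy=+4->C; (2,5):dx=+2,dy=-1->D; (3,4):dx=+7,dy=+7->C
  (3,5):dx=+1,dy=+2->C; (4,5):dx=-6,dy=-5->C
Step 2: C = 8, D = 2, total pairs = 10.
Step 3: tau = (C - D)/(n(n-1)/2) = (8 - 2)/10 = 0.600000.
Step 4: Exact two-sided p-value (enumerate n! = 120 permutations of y under H0): p = 0.233333.
Step 5: alpha = 0.1. fail to reject H0.

tau_b = 0.6000 (C=8, D=2), p = 0.233333, fail to reject H0.


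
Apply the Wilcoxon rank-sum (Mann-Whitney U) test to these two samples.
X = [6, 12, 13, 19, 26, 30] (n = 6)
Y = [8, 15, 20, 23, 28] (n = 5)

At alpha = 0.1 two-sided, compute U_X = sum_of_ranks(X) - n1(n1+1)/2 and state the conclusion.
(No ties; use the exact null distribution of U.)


Step 1: Combine and sort all 11 observations; assign midranks.
sorted (value, group): (6,X), (8,Y), (12,X), (13,X), (15,Y), (19,X), (20,Y), (23,Y), (26,X), (28,Y), (30,X)
ranks: 6->1, 8->2, 12->3, 13->4, 15->5, 19->6, 20->7, 23->8, 26->9, 28->10, 30->11
Step 2: Rank sum for X: R1 = 1 + 3 + 4 + 6 + 9 + 11 = 34.
Step 3: U_X = R1 - n1(n1+1)/2 = 34 - 6*7/2 = 34 - 21 = 13.
       U_Y = n1*n2 - U_X = 30 - 13 = 17.
Step 4: No ties, so the exact null distribution of U (based on enumerating the C(11,6) = 462 equally likely rank assignments) gives the two-sided p-value.
Step 5: p-value = 0.792208; compare to alpha = 0.1. fail to reject H0.

U_X = 13, p = 0.792208, fail to reject H0 at alpha = 0.1.


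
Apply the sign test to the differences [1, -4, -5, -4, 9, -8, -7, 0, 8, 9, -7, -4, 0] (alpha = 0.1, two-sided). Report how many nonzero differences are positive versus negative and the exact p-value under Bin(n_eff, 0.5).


Step 1: Discard zero differences. Original n = 13; n_eff = number of nonzero differences = 11.
Nonzero differences (with sign): +1, -4, -5, -4, +9, -8, -7, +8, +9, -7, -4
Step 2: Count signs: positive = 4, negative = 7.
Step 3: Under H0: P(positive) = 0.5, so the number of positives S ~ Bin(11, 0.5).
Step 4: Two-sided exact p-value = sum of Bin(11,0.5) probabilities at or below the observed probability = 0.548828.
Step 5: alpha = 0.1. fail to reject H0.

n_eff = 11, pos = 4, neg = 7, p = 0.548828, fail to reject H0.


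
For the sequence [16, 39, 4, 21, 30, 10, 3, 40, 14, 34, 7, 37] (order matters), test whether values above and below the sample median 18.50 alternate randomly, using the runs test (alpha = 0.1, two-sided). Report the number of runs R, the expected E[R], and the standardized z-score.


Step 1: Compute median = 18.50; label A = above, B = below.
Labels in order: BABAABBABABA  (n_A = 6, n_B = 6)
Step 2: Count runs R = 10.
Step 3: Under H0 (random ordering), E[R] = 2*n_A*n_B/(n_A+n_B) + 1 = 2*6*6/12 + 1 = 7.0000.
        Var[R] = 2*n_A*n_B*(2*n_A*n_B - n_A - n_B) / ((n_A+n_B)^2 * (n_A+n_B-1)) = 4320/1584 = 2.7273.
        SD[R] = 1.6514.
Step 4: Continuity-corrected z = (R - 0.5 - E[R]) / SD[R] = (10 - 0.5 - 7.0000) / 1.6514 = 1.5138.
Step 5: Two-sided p-value via normal approximation = 2*(1 - Phi(|z|)) = 0.130070.
Step 6: alpha = 0.1. fail to reject H0.

R = 10, z = 1.5138, p = 0.130070, fail to reject H0.


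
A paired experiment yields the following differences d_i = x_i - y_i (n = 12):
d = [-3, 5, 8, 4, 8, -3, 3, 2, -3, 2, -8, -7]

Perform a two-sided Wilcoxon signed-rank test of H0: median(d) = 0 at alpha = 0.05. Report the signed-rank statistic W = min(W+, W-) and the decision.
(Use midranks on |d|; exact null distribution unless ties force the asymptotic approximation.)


Step 1: Drop any zero differences (none here) and take |d_i|.
|d| = [3, 5, 8, 4, 8, 3, 3, 2, 3, 2, 8, 7]
Step 2: Midrank |d_i| (ties get averaged ranks).
ranks: |3|->4.5, |5|->8, |8|->11, |4|->7, |8|->11, |3|->4.5, |3|->4.5, |2|->1.5, |3|->4.5, |2|->1.5, |8|->11, |7|->9
Step 3: Attach original signs; sum ranks with positive sign and with negative sign.
W+ = 8 + 11 + 7 + 11 + 4.5 + 1.5 + 1.5 = 44.5
W- = 4.5 + 4.5 + 4.5 + 11 + 9 = 33.5
(Check: W+ + W- = 78 should equal n(n+1)/2 = 78.)
Step 4: Test statistic W = min(W+, W-) = 33.5.
Step 5: Ties in |d|, so use the tie-corrected normal approximation.
        E[W] = n(n+1)/4 = 12*13/4 = 39.
        Tie groups: |d|=2 (t=2), |d|=3 (t=4), |d|=8 (t=3); sum(t^3 - t) = 90.
        Var[W] = n(n+1)(2n+1)/24 - sum(t^3-t)/48 = 3900/24 - 90/48 = 160.625.
        z = (W - E[W]) / sqrt(Var[W]) = (33.5 - 39) / 12.6738 = -0.4340.
        Two-sided p = 2*Phi(z) = 0.664313.
Step 6: alpha = 0.05. fail to reject H0.

W+ = 44.5, W- = 33.5, W = min = 33.5, p = 0.664313, fail to reject H0.


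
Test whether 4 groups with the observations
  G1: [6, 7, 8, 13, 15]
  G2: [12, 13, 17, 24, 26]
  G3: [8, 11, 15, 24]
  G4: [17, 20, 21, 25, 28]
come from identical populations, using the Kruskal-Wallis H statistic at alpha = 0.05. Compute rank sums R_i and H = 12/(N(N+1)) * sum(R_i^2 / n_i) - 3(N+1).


Step 1: Combine all N = 19 observations and assign midranks.
sorted (value, group, rank): (6,G1,1), (7,G1,2), (8,G1,3.5), (8,G3,3.5), (11,G3,5), (12,G2,6), (13,G1,7.5), (13,G2,7.5), (15,G1,9.5), (15,G3,9.5), (17,G2,11.5), (17,G4,11.5), (20,G4,13), (21,G4,14), (24,G2,15.5), (24,G3,15.5), (25,G4,17), (26,G2,18), (28,G4,19)
Step 2: Sum ranks within each group.
R_1 = 23.5 (n_1 = 5)
R_2 = 58.5 (n_2 = 5)
R_3 = 33.5 (n_3 = 4)
R_4 = 74.5 (n_4 = 5)
Step 3: H = 12/(N(N+1)) * sum(R_i^2/n_i) - 3(N+1)
     = 12/(19*20) * (23.5^2/5 + 58.5^2/5 + 33.5^2/4 + 74.5^2/5) - 3*20
     = 0.031579 * 2185.51 - 60
     = 9.016184.
Step 4: Ties present; correction factor C = 1 - 30/(19^3 - 19) = 0.995614. Corrected H = 9.016184 / 0.995614 = 9.055903.
Step 5: Under H0, H ~ chi^2(3); p-value = 0.028557.
Step 6: alpha = 0.05. reject H0.

H = 9.0559, df = 3, p = 0.028557, reject H0.


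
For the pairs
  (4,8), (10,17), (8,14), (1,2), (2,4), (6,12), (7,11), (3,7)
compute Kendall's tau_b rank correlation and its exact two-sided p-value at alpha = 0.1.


Step 1: Enumerate the 28 unordered pairs (i,j) with i<j and classify each by sign(x_j-x_i) * sign(y_j-y_i).
  (1,2):dx=+6,dy=+9->C; (1,3):dx=+4,dy=+6->C; (1,4):dx=-3,dy=-6->C; (1,5):dx=-2,dy=-4->C
  (1,6):dx=+2,dy=+4->C; (1,7):dx=+3,dy=+3->C; (1,8):dx=-1,dy=-1->C; (2,3):dx=-2,dy=-3->C
  (2,4):dx=-9,dy=-15->C; (2,5):dx=-8,dy=-13->C; (2,6):dx=-4,dy=-5->C; (2,7):dx=-3,dy=-6->C
  (2,8):dx=-7,dy=-10->C; (3,4):dx=-7,dy=-12->C; (3,5):dx=-6,dy=-10->C; (3,6):dx=-2,dy=-2->C
  (3,7):dx=-1,dy=-3->C; (3,8):dx=-5,dy=-7->C; (4,5):dx=+1,dy=+2->C; (4,6):dx=+5,dy=+10->C
  (4,7):dx=+6,dy=+9->C; (4,8):dx=+2,dy=+5->C; (5,6):dx=+4,dy=+8->C; (5,7):dx=+5,dy=+7->C
  (5,8):dx=+1,dy=+3->C; (6,7):dx=+1,dy=-1->D; (6,8):dx=-3,dy=-5->C; (7,8):dx=-4,dy=-4->C
Step 2: C = 27, D = 1, total pairs = 28.
Step 3: tau = (C - D)/(n(n-1)/2) = (27 - 1)/28 = 0.928571.
Step 4: Exact two-sided p-value (enumerate n! = 40320 permutations of y under H0): p = 0.000397.
Step 5: alpha = 0.1. reject H0.

tau_b = 0.9286 (C=27, D=1), p = 0.000397, reject H0.


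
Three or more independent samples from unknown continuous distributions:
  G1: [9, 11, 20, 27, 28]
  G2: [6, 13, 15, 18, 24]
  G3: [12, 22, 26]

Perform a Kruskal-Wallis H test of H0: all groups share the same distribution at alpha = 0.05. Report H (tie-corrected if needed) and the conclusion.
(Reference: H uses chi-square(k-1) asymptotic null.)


Step 1: Combine all N = 13 observations and assign midranks.
sorted (value, group, rank): (6,G2,1), (9,G1,2), (11,G1,3), (12,G3,4), (13,G2,5), (15,G2,6), (18,G2,7), (20,G1,8), (22,G3,9), (24,G2,10), (26,G3,11), (27,G1,12), (28,G1,13)
Step 2: Sum ranks within each group.
R_1 = 38 (n_1 = 5)
R_2 = 29 (n_2 = 5)
R_3 = 24 (n_3 = 3)
Step 3: H = 12/(N(N+1)) * sum(R_i^2/n_i) - 3(N+1)
     = 12/(13*14) * (38^2/5 + 29^2/5 + 24^2/3) - 3*14
     = 0.065934 * 649 - 42
     = 0.791209.
Step 4: No ties, so H is used without correction.
Step 5: Under H0, H ~ chi^2(2); p-value = 0.673273.
Step 6: alpha = 0.05. fail to reject H0.

H = 0.7912, df = 2, p = 0.673273, fail to reject H0.


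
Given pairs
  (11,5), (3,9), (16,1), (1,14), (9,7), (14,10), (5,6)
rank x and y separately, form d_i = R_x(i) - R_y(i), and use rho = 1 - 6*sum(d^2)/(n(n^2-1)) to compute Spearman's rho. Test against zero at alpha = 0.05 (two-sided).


Step 1: Rank x and y separately (midranks; no ties here).
rank(x): 11->5, 3->2, 16->7, 1->1, 9->4, 14->6, 5->3
rank(y): 5->2, 9->5, 1->1, 14->7, 7->4, 10->6, 6->3
Step 2: d_i = R_x(i) - R_y(i); compute d_i^2.
  (5-2)^2=9, (2-5)^2=9, (7-1)^2=36, (1-7)^2=36, (4-4)^2=0, (6-6)^2=0, (3-3)^2=0
sum(d^2) = 90.
Step 3: rho = 1 - 6*90 / (7*(7^2 - 1)) = 1 - 540/336 = -0.607143.
Step 4: Under H0, t = rho * sqrt((n-2)/(1-rho^2)) = -1.7086 ~ t(5).
Step 5: Two-sided p-value from the t-distribution with 5 df = 0.148231.
Step 6: alpha = 0.05. fail to reject H0.

rho = -0.6071, p = 0.148231, fail to reject H0 at alpha = 0.05.


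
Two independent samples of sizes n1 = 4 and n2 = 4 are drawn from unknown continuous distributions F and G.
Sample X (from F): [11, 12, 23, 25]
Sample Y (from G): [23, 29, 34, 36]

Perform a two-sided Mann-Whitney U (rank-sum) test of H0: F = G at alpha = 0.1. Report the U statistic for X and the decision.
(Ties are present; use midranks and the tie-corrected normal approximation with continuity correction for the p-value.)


Step 1: Combine and sort all 8 observations; assign midranks.
sorted (value, group): (11,X), (12,X), (23,X), (23,Y), (25,X), (29,Y), (34,Y), (36,Y)
ranks: 11->1, 12->2, 23->3.5, 23->3.5, 25->5, 29->6, 34->7, 36->8
Step 2: Rank sum for X: R1 = 1 + 2 + 3.5 + 5 = 11.5.
Step 3: U_X = R1 - n1(n1+1)/2 = 11.5 - 4*5/2 = 11.5 - 10 = 1.5.
       U_Y = n1*n2 - U_X = 16 - 1.5 = 14.5.
Step 4: Ties are present, so use the tie-corrected normal approximation (with continuity correction) for the p-value.
Step 5: p-value = 0.081429; compare to alpha = 0.1. reject H0.

U_X = 1.5, p = 0.081429, reject H0 at alpha = 0.1.


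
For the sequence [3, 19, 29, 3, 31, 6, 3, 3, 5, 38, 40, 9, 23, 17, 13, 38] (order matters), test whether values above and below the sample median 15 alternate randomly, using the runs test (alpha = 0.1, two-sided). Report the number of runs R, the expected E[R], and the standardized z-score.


Step 1: Compute median = 15; label A = above, B = below.
Labels in order: BAABABBBBAABAABA  (n_A = 8, n_B = 8)
Step 2: Count runs R = 10.
Step 3: Under H0 (random ordering), E[R] = 2*n_A*n_B/(n_A+n_B) + 1 = 2*8*8/16 + 1 = 9.0000.
        Var[R] = 2*n_A*n_B*(2*n_A*n_B - n_A - n_B) / ((n_A+n_B)^2 * (n_A+n_B-1)) = 14336/3840 = 3.7333.
        SD[R] = 1.9322.
Step 4: Continuity-corrected z = (R - 0.5 - E[R]) / SD[R] = (10 - 0.5 - 9.0000) / 1.9322 = 0.2588.
Step 5: Two-sided p-value via normal approximation = 2*(1 - Phi(|z|)) = 0.795809.
Step 6: alpha = 0.1. fail to reject H0.

R = 10, z = 0.2588, p = 0.795809, fail to reject H0.


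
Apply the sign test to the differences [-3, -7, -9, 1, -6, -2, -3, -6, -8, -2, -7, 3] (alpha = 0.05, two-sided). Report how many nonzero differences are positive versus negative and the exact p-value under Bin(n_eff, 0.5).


Step 1: Discard zero differences. Original n = 12; n_eff = number of nonzero differences = 12.
Nonzero differences (with sign): -3, -7, -9, +1, -6, -2, -3, -6, -8, -2, -7, +3
Step 2: Count signs: positive = 2, negative = 10.
Step 3: Under H0: P(positive) = 0.5, so the number of positives S ~ Bin(12, 0.5).
Step 4: Two-sided exact p-value = sum of Bin(12,0.5) probabilities at or below the observed probability = 0.038574.
Step 5: alpha = 0.05. reject H0.

n_eff = 12, pos = 2, neg = 10, p = 0.038574, reject H0.


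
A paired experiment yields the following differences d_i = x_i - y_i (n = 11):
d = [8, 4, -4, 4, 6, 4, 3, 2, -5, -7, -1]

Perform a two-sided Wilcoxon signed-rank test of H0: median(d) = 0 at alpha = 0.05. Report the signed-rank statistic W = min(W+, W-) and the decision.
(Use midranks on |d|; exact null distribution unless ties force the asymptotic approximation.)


Step 1: Drop any zero differences (none here) and take |d_i|.
|d| = [8, 4, 4, 4, 6, 4, 3, 2, 5, 7, 1]
Step 2: Midrank |d_i| (ties get averaged ranks).
ranks: |8|->11, |4|->5.5, |4|->5.5, |4|->5.5, |6|->9, |4|->5.5, |3|->3, |2|->2, |5|->8, |7|->10, |1|->1
Step 3: Attach original signs; sum ranks with positive sign and with negative sign.
W+ = 11 + 5.5 + 5.5 + 9 + 5.5 + 3 + 2 = 41.5
W- = 5.5 + 8 + 10 + 1 = 24.5
(Check: W+ + W- = 66 should equal n(n+1)/2 = 66.)
Step 4: Test statistic W = min(W+, W-) = 24.5.
Step 5: Ties in |d|, so use the tie-corrected normal approximation.
        E[W] = n(n+1)/4 = 11*12/4 = 33.
        Tie groups: |d|=4 (t=4); sum(t^3 - t) = 60.
        Var[W] = n(n+1)(2n+1)/24 - sum(t^3-t)/48 = 3036/24 - 60/48 = 125.25.
        z = (W - E[W]) / sqrt(Var[W]) = (24.5 - 33) / 11.1915 = -0.7595.
        Two-sided p = 2*Phi(z) = 0.447551.
Step 6: alpha = 0.05. fail to reject H0.

W+ = 41.5, W- = 24.5, W = min = 24.5, p = 0.447551, fail to reject H0.


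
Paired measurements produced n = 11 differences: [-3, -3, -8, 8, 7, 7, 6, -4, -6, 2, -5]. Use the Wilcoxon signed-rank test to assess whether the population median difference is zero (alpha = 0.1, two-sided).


Step 1: Drop any zero differences (none here) and take |d_i|.
|d| = [3, 3, 8, 8, 7, 7, 6, 4, 6, 2, 5]
Step 2: Midrank |d_i| (ties get averaged ranks).
ranks: |3|->2.5, |3|->2.5, |8|->10.5, |8|->10.5, |7|->8.5, |7|->8.5, |6|->6.5, |4|->4, |6|->6.5, |2|->1, |5|->5
Step 3: Attach original signs; sum ranks with positive sign and with negative sign.
W+ = 10.5 + 8.5 + 8.5 + 6.5 + 1 = 35
W- = 2.5 + 2.5 + 10.5 + 4 + 6.5 + 5 = 31
(Check: W+ + W- = 66 should equal n(n+1)/2 = 66.)
Step 4: Test statistic W = min(W+, W-) = 31.
Step 5: Ties in |d|, so use the tie-corrected normal approximation.
        E[W] = n(n+1)/4 = 11*12/4 = 33.
        Tie groups: |d|=3 (t=2), |d|=6 (t=2), |d|=7 (t=2), |d|=8 (t=2); sum(t^3 - t) = 24.
        Var[W] = n(n+1)(2n+1)/24 - sum(t^3-t)/48 = 3036/24 - 24/48 = 126.
        z = (W - E[W]) / sqrt(Var[W]) = (31 - 33) / 11.2250 = -0.1782.
        Two-sided p = 2*Phi(z) = 0.858586.
Step 6: alpha = 0.1. fail to reject H0.

W+ = 35, W- = 31, W = min = 31, p = 0.858586, fail to reject H0.


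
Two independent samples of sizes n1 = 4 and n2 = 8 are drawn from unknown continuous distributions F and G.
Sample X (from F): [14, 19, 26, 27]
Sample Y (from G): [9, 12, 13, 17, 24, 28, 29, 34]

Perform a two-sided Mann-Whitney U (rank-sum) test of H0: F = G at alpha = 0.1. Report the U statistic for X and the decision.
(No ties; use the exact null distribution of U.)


Step 1: Combine and sort all 12 observations; assign midranks.
sorted (value, group): (9,Y), (12,Y), (13,Y), (14,X), (17,Y), (19,X), (24,Y), (26,X), (27,X), (28,Y), (29,Y), (34,Y)
ranks: 9->1, 12->2, 13->3, 14->4, 17->5, 19->6, 24->7, 26->8, 27->9, 28->10, 29->11, 34->12
Step 2: Rank sum for X: R1 = 4 + 6 + 8 + 9 = 27.
Step 3: U_X = R1 - n1(n1+1)/2 = 27 - 4*5/2 = 27 - 10 = 17.
       U_Y = n1*n2 - U_X = 32 - 17 = 15.
Step 4: No ties, so the exact null distribution of U (based on enumerating the C(12,4) = 495 equally likely rank assignments) gives the two-sided p-value.
Step 5: p-value = 0.933333; compare to alpha = 0.1. fail to reject H0.

U_X = 17, p = 0.933333, fail to reject H0 at alpha = 0.1.


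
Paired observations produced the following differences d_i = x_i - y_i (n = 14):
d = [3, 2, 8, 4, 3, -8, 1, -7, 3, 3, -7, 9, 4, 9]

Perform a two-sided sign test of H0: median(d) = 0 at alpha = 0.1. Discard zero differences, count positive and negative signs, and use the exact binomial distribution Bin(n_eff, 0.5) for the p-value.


Step 1: Discard zero differences. Original n = 14; n_eff = number of nonzero differences = 14.
Nonzero differences (with sign): +3, +2, +8, +4, +3, -8, +1, -7, +3, +3, -7, +9, +4, +9
Step 2: Count signs: positive = 11, negative = 3.
Step 3: Under H0: P(positive) = 0.5, so the number of positives S ~ Bin(14, 0.5).
Step 4: Two-sided exact p-value = sum of Bin(14,0.5) probabilities at or below the observed probability = 0.057373.
Step 5: alpha = 0.1. reject H0.

n_eff = 14, pos = 11, neg = 3, p = 0.057373, reject H0.


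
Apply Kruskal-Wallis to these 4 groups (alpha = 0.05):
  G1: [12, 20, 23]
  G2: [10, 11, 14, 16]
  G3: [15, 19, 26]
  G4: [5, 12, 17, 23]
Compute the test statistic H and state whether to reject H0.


Step 1: Combine all N = 14 observations and assign midranks.
sorted (value, group, rank): (5,G4,1), (10,G2,2), (11,G2,3), (12,G1,4.5), (12,G4,4.5), (14,G2,6), (15,G3,7), (16,G2,8), (17,G4,9), (19,G3,10), (20,G1,11), (23,G1,12.5), (23,G4,12.5), (26,G3,14)
Step 2: Sum ranks within each group.
R_1 = 28 (n_1 = 3)
R_2 = 19 (n_2 = 4)
R_3 = 31 (n_3 = 3)
R_4 = 27 (n_4 = 4)
Step 3: H = 12/(N(N+1)) * sum(R_i^2/n_i) - 3(N+1)
     = 12/(14*15) * (28^2/3 + 19^2/4 + 31^2/3 + 27^2/4) - 3*15
     = 0.057143 * 854.167 - 45
     = 3.809524.
Step 4: Ties present; correction factor C = 1 - 12/(14^3 - 14) = 0.995604. Corrected H = 3.809524 / 0.995604 = 3.826343.
Step 5: Under H0, H ~ chi^2(3); p-value = 0.280837.
Step 6: alpha = 0.05. fail to reject H0.

H = 3.8263, df = 3, p = 0.280837, fail to reject H0.


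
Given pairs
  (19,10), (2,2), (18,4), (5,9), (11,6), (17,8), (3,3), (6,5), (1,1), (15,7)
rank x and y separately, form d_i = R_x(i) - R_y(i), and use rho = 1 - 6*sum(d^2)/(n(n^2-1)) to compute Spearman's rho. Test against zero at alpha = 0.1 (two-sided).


Step 1: Rank x and y separately (midranks; no ties here).
rank(x): 19->10, 2->2, 18->9, 5->4, 11->6, 17->8, 3->3, 6->5, 1->1, 15->7
rank(y): 10->10, 2->2, 4->4, 9->9, 6->6, 8->8, 3->3, 5->5, 1->1, 7->7
Step 2: d_i = R_x(i) - R_y(i); compute d_i^2.
  (10-10)^2=0, (2-2)^2=0, (9-4)^2=25, (4-9)^2=25, (6-6)^2=0, (8-8)^2=0, (3-3)^2=0, (5-5)^2=0, (1-1)^2=0, (7-7)^2=0
sum(d^2) = 50.
Step 3: rho = 1 - 6*50 / (10*(10^2 - 1)) = 1 - 300/990 = 0.696970.
Step 4: Under H0, t = rho * sqrt((n-2)/(1-rho^2)) = 2.7490 ~ t(8).
Step 5: Two-sided p-value from the t-distribution with 8 df = 0.025097.
Step 6: alpha = 0.1. reject H0.

rho = 0.6970, p = 0.025097, reject H0 at alpha = 0.1.


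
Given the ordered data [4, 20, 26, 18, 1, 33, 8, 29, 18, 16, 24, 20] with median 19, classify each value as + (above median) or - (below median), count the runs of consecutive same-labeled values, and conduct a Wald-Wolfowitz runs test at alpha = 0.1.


Step 1: Compute median = 19; label A = above, B = below.
Labels in order: BAABBABABBAA  (n_A = 6, n_B = 6)
Step 2: Count runs R = 8.
Step 3: Under H0 (random ordering), E[R] = 2*n_A*n_B/(n_A+n_B) + 1 = 2*6*6/12 + 1 = 7.0000.
        Var[R] = 2*n_A*n_B*(2*n_A*n_B - n_A - n_B) / ((n_A+n_B)^2 * (n_A+n_B-1)) = 4320/1584 = 2.7273.
        SD[R] = 1.6514.
Step 4: Continuity-corrected z = (R - 0.5 - E[R]) / SD[R] = (8 - 0.5 - 7.0000) / 1.6514 = 0.3028.
Step 5: Two-sided p-value via normal approximation = 2*(1 - Phi(|z|)) = 0.762069.
Step 6: alpha = 0.1. fail to reject H0.

R = 8, z = 0.3028, p = 0.762069, fail to reject H0.


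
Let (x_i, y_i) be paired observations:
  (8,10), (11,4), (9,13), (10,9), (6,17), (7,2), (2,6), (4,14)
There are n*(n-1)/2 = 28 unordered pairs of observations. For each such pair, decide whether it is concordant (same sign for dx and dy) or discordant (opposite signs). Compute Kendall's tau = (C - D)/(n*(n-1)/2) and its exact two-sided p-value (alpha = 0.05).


Step 1: Enumerate the 28 unordered pairs (i,j) with i<j and classify each by sign(x_j-x_i) * sign(y_j-y_i).
  (1,2):dx=+3,dy=-6->D; (1,3):dx=+1,dy=+3->C; (1,4):dx=+2,dy=-1->D; (1,5):dx=-2,dy=+7->D
  (1,6):dx=-1,dy=-8->C; (1,7):dx=-6,dy=-4->C; (1,8):dx=-4,dy=+4->D; (2,3):dx=-2,dy=+9->D
  (2,4):dx=-1,dy=+5->D; (2,5):dx=-5,dy=+13->D; (2,6):dx=-4,dy=-2->C; (2,7):dx=-9,dy=+2->D
  (2,8):dx=-7,dy=+10->D; (3,4):dx=+1,dy=-4->D; (3,5):dx=-3,dy=+4->D; (3,6):dx=-2,dy=-11->C
  (3,7):dx=-7,dy=-7->C; (3,8):dx=-5,dy=+1->D; (4,5):dx=-4,dy=+8->D; (4,6):dx=-3,dy=-7->C
  (4,7):dx=-8,dy=-3->C; (4,8):dx=-6,dy=+5->D; (5,6):dx=+1,dy=-15->D; (5,7):dx=-4,dy=-11->C
  (5,8):dx=-2,dy=-3->C; (6,7):dx=-5,dy=+4->D; (6,8):dx=-3,dy=+12->D; (7,8):dx=+2,dy=+8->C
Step 2: C = 11, D = 17, total pairs = 28.
Step 3: tau = (C - D)/(n(n-1)/2) = (11 - 17)/28 = -0.214286.
Step 4: Exact two-sided p-value (enumerate n! = 40320 permutations of y under H0): p = 0.548413.
Step 5: alpha = 0.05. fail to reject H0.

tau_b = -0.2143 (C=11, D=17), p = 0.548413, fail to reject H0.


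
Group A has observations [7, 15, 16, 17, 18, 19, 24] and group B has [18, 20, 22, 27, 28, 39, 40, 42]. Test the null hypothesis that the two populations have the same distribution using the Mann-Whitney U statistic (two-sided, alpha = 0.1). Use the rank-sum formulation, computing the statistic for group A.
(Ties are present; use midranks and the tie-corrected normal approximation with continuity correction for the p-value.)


Step 1: Combine and sort all 15 observations; assign midranks.
sorted (value, group): (7,X), (15,X), (16,X), (17,X), (18,X), (18,Y), (19,X), (20,Y), (22,Y), (24,X), (27,Y), (28,Y), (39,Y), (40,Y), (42,Y)
ranks: 7->1, 15->2, 16->3, 17->4, 18->5.5, 18->5.5, 19->7, 20->8, 22->9, 24->10, 27->11, 28->12, 39->13, 40->14, 42->15
Step 2: Rank sum for X: R1 = 1 + 2 + 3 + 4 + 5.5 + 7 + 10 = 32.5.
Step 3: U_X = R1 - n1(n1+1)/2 = 32.5 - 7*8/2 = 32.5 - 28 = 4.5.
       U_Y = n1*n2 - U_X = 56 - 4.5 = 51.5.
Step 4: Ties are present, so use the tie-corrected normal approximation (with continuity correction) for the p-value.
Step 5: p-value = 0.007719; compare to alpha = 0.1. reject H0.

U_X = 4.5, p = 0.007719, reject H0 at alpha = 0.1.


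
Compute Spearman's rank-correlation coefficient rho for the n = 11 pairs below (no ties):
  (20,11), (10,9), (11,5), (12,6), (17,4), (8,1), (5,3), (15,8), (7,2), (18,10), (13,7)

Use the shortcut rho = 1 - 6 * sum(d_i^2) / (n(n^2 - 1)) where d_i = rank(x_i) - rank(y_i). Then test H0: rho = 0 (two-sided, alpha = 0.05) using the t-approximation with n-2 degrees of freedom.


Step 1: Rank x and y separately (midranks; no ties here).
rank(x): 20->11, 10->4, 11->5, 12->6, 17->9, 8->3, 5->1, 15->8, 7->2, 18->10, 13->7
rank(y): 11->11, 9->9, 5->5, 6->6, 4->4, 1->1, 3->3, 8->8, 2->2, 10->10, 7->7
Step 2: d_i = R_x(i) - R_y(i); compute d_i^2.
  (11-11)^2=0, (4-9)^2=25, (5-5)^2=0, (6-6)^2=0, (9-4)^2=25, (3-1)^2=4, (1-3)^2=4, (8-8)^2=0, (2-2)^2=0, (10-10)^2=0, (7-7)^2=0
sum(d^2) = 58.
Step 3: rho = 1 - 6*58 / (11*(11^2 - 1)) = 1 - 348/1320 = 0.736364.
Step 4: Under H0, t = rho * sqrt((n-2)/(1-rho^2)) = 3.2651 ~ t(9).
Step 5: Two-sided p-value from the t-distribution with 9 df = 0.009760.
Step 6: alpha = 0.05. reject H0.

rho = 0.7364, p = 0.009760, reject H0 at alpha = 0.05.


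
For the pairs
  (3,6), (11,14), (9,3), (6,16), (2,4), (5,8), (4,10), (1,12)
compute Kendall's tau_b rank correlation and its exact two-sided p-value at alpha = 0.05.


Step 1: Enumerate the 28 unordered pairs (i,j) with i<j and classify each by sign(x_j-x_i) * sign(y_j-y_i).
  (1,2):dx=+8,dy=+8->C; (1,3):dx=+6,dy=-3->D; (1,4):dx=+3,dy=+10->C; (1,5):dx=-1,dy=-2->C
  (1,6):dx=+2,dy=+2->C; (1,7):dx=+1,dy=+4->C; (1,8):dx=-2,dy=+6->D; (2,3):dx=-2,dy=-11->C
  (2,4):dx=-5,dy=+2->D; (2,5):dx=-9,dy=-10->C; (2,6):dx=-6,dy=-6->C; (2,7):dx=-7,dy=-4->C
  (2,8):dx=-10,dy=-2->C; (3,4):dx=-3,dy=+13->D; (3,5):dx=-7,dy=+1->D; (3,6):dx=-4,dy=+5->D
  (3,7):dx=-5,dy=+7->D; (3,8):dx=-8,dy=+9->D; (4,5):dx=-4,dy=-12->C; (4,6):dx=-1,dy=-8->C
  (4,7):dx=-2,dy=-6->C; (4,8):dx=-5,dy=-4->C; (5,6):dx=+3,dy=+4->C; (5,7):dx=+2,dy=+6->C
  (5,8):dx=-1,dy=+8->D; (6,7):dx=-1,dy=+2->D; (6,8):dx=-4,dy=+4->D; (7,8):dx=-3,dy=+2->D
Step 2: C = 16, D = 12, total pairs = 28.
Step 3: tau = (C - D)/(n(n-1)/2) = (16 - 12)/28 = 0.142857.
Step 4: Exact two-sided p-value (enumerate n! = 40320 permutations of y under H0): p = 0.719544.
Step 5: alpha = 0.05. fail to reject H0.

tau_b = 0.1429 (C=16, D=12), p = 0.719544, fail to reject H0.


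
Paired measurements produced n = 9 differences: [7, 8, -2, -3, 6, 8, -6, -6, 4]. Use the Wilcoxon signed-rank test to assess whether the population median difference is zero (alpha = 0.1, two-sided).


Step 1: Drop any zero differences (none here) and take |d_i|.
|d| = [7, 8, 2, 3, 6, 8, 6, 6, 4]
Step 2: Midrank |d_i| (ties get averaged ranks).
ranks: |7|->7, |8|->8.5, |2|->1, |3|->2, |6|->5, |8|->8.5, |6|->5, |6|->5, |4|->3
Step 3: Attach original signs; sum ranks with positive sign and with negative sign.
W+ = 7 + 8.5 + 5 + 8.5 + 3 = 32
W- = 1 + 2 + 5 + 5 = 13
(Check: W+ + W- = 45 should equal n(n+1)/2 = 45.)
Step 4: Test statistic W = min(W+, W-) = 13.
Step 5: Ties in |d|, so use the tie-corrected normal approximation.
        E[W] = n(n+1)/4 = 9*10/4 = 22.5.
        Tie groups: |d|=6 (t=3), |d|=8 (t=2); sum(t^3 - t) = 30.
        Var[W] = n(n+1)(2n+1)/24 - sum(t^3-t)/48 = 1710/24 - 30/48 = 70.625.
        z = (W - E[W]) / sqrt(Var[W]) = (13 - 22.5) / 8.4039 = -1.1304.
        Two-sided p = 2*Phi(z) = 0.258294.
Step 6: alpha = 0.1. fail to reject H0.

W+ = 32, W- = 13, W = min = 13, p = 0.258294, fail to reject H0.


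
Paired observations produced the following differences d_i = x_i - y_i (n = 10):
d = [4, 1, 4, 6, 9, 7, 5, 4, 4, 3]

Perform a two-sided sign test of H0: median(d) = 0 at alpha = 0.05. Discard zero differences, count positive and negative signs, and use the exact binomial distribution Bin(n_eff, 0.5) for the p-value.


Step 1: Discard zero differences. Original n = 10; n_eff = number of nonzero differences = 10.
Nonzero differences (with sign): +4, +1, +4, +6, +9, +7, +5, +4, +4, +3
Step 2: Count signs: positive = 10, negative = 0.
Step 3: Under H0: P(positive) = 0.5, so the number of positives S ~ Bin(10, 0.5).
Step 4: Two-sided exact p-value = sum of Bin(10,0.5) probabilities at or below the observed probability = 0.001953.
Step 5: alpha = 0.05. reject H0.

n_eff = 10, pos = 10, neg = 0, p = 0.001953, reject H0.


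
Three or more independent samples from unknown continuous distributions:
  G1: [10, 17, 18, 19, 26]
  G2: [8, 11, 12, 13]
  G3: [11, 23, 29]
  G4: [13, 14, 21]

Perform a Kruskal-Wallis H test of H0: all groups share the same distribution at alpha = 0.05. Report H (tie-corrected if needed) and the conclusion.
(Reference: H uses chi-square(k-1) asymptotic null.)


Step 1: Combine all N = 15 observations and assign midranks.
sorted (value, group, rank): (8,G2,1), (10,G1,2), (11,G2,3.5), (11,G3,3.5), (12,G2,5), (13,G2,6.5), (13,G4,6.5), (14,G4,8), (17,G1,9), (18,G1,10), (19,G1,11), (21,G4,12), (23,G3,13), (26,G1,14), (29,G3,15)
Step 2: Sum ranks within each group.
R_1 = 46 (n_1 = 5)
R_2 = 16 (n_2 = 4)
R_3 = 31.5 (n_3 = 3)
R_4 = 26.5 (n_4 = 3)
Step 3: H = 12/(N(N+1)) * sum(R_i^2/n_i) - 3(N+1)
     = 12/(15*16) * (46^2/5 + 16^2/4 + 31.5^2/3 + 26.5^2/3) - 3*16
     = 0.050000 * 1052.03 - 48
     = 4.601667.
Step 4: Ties present; correction factor C = 1 - 12/(15^3 - 15) = 0.996429. Corrected H = 4.601667 / 0.996429 = 4.618160.
Step 5: Under H0, H ~ chi^2(3); p-value = 0.201990.
Step 6: alpha = 0.05. fail to reject H0.

H = 4.6182, df = 3, p = 0.201990, fail to reject H0.


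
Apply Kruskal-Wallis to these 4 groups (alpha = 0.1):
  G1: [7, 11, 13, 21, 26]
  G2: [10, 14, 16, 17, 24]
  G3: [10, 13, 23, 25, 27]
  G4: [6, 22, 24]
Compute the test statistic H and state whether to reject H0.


Step 1: Combine all N = 18 observations and assign midranks.
sorted (value, group, rank): (6,G4,1), (7,G1,2), (10,G2,3.5), (10,G3,3.5), (11,G1,5), (13,G1,6.5), (13,G3,6.5), (14,G2,8), (16,G2,9), (17,G2,10), (21,G1,11), (22,G4,12), (23,G3,13), (24,G2,14.5), (24,G4,14.5), (25,G3,16), (26,G1,17), (27,G3,18)
Step 2: Sum ranks within each group.
R_1 = 41.5 (n_1 = 5)
R_2 = 45 (n_2 = 5)
R_3 = 57 (n_3 = 5)
R_4 = 27.5 (n_4 = 3)
Step 3: H = 12/(N(N+1)) * sum(R_i^2/n_i) - 3(N+1)
     = 12/(18*19) * (41.5^2/5 + 45^2/5 + 57^2/5 + 27.5^2/3) - 3*19
     = 0.035088 * 1651.33 - 57
     = 0.941520.
Step 4: Ties present; correction factor C = 1 - 18/(18^3 - 18) = 0.996904. Corrected H = 0.941520 / 0.996904 = 0.944444.
Step 5: Under H0, H ~ chi^2(3); p-value = 0.814691.
Step 6: alpha = 0.1. fail to reject H0.

H = 0.9444, df = 3, p = 0.814691, fail to reject H0.


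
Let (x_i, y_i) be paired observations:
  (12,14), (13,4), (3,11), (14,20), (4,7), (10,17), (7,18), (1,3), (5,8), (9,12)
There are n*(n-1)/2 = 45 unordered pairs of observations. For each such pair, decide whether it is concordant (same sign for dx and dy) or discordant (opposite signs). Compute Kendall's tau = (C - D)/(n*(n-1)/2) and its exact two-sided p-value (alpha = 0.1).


Step 1: Enumerate the 45 unordered pairs (i,j) with i<j and classify each by sign(x_j-x_i) * sign(y_j-y_i).
  (1,2):dx=+1,dy=-10->D; (1,3):dx=-9,dy=-3->C; (1,4):dx=+2,dy=+6->C; (1,5):dx=-8,dy=-7->C
  (1,6):dx=-2,dy=+3->D; (1,7):dx=-5,dy=+4->D; (1,8):dx=-11,dy=-11->C; (1,9):dx=-7,dy=-6->C
  (1,10):dx=-3,dy=-2->C; (2,3):dx=-10,dy=+7->D; (2,4):dx=+1,dy=+16->C; (2,5):dx=-9,dy=+3->D
  (2,6):dx=-3,dy=+13->D; (2,7):dx=-6,dy=+14->D; (2,8):dx=-12,dy=-1->C; (2,9):dx=-8,dy=+4->D
  (2,10):dx=-4,dy=+8->D; (3,4):dx=+11,dy=+9->C; (3,5):dx=+1,dy=-4->D; (3,6):dx=+7,dy=+6->C
  (3,7):dx=+4,dy=+7->C; (3,8):dx=-2,dy=-8->C; (3,9):dx=+2,dy=-3->D; (3,10):dx=+6,dy=+1->C
  (4,5):dx=-10,dy=-13->C; (4,6):dx=-4,dy=-3->C; (4,7):dx=-7,dy=-2->C; (4,8):dx=-13,dy=-17->C
  (4,9):dx=-9,dy=-12->C; (4,10):dx=-5,dy=-8->C; (5,6):dx=+6,dy=+10->C; (5,7):dx=+3,dy=+11->C
  (5,8):dx=-3,dy=-4->C; (5,9):dx=+1,dy=+1->C; (5,10):dx=+5,dy=+5->C; (6,7):dx=-3,dy=+1->D
  (6,8):dx=-9,dy=-14->C; (6,9):dx=-5,dy=-9->C; (6,10):dx=-1,dy=-5->C; (7,8):dx=-6,dy=-15->C
  (7,9):dx=-2,dy=-10->C; (7,10):dx=+2,dy=-6->D; (8,9):dx=+4,dy=+5->C; (8,10):dx=+8,dy=+9->C
  (9,10):dx=+4,dy=+4->C
Step 2: C = 32, D = 13, total pairs = 45.
Step 3: tau = (C - D)/(n(n-1)/2) = (32 - 13)/45 = 0.422222.
Step 4: Exact two-sided p-value (enumerate n! = 3628800 permutations of y under H0): p = 0.108313.
Step 5: alpha = 0.1. fail to reject H0.

tau_b = 0.4222 (C=32, D=13), p = 0.108313, fail to reject H0.


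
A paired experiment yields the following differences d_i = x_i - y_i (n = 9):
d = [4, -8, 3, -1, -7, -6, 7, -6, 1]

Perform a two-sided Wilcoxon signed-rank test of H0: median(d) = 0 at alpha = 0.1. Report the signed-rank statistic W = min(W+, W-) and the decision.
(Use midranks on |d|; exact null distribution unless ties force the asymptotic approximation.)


Step 1: Drop any zero differences (none here) and take |d_i|.
|d| = [4, 8, 3, 1, 7, 6, 7, 6, 1]
Step 2: Midrank |d_i| (ties get averaged ranks).
ranks: |4|->4, |8|->9, |3|->3, |1|->1.5, |7|->7.5, |6|->5.5, |7|->7.5, |6|->5.5, |1|->1.5
Step 3: Attach original signs; sum ranks with positive sign and with negative sign.
W+ = 4 + 3 + 7.5 + 1.5 = 16
W- = 9 + 1.5 + 7.5 + 5.5 + 5.5 = 29
(Check: W+ + W- = 45 should equal n(n+1)/2 = 45.)
Step 4: Test statistic W = min(W+, W-) = 16.
Step 5: Ties in |d|, so use the tie-corrected normal approximation.
        E[W] = n(n+1)/4 = 9*10/4 = 22.5.
        Tie groups: |d|=1 (t=2), |d|=6 (t=2), |d|=7 (t=2); sum(t^3 - t) = 18.
        Var[W] = n(n+1)(2n+1)/24 - sum(t^3-t)/48 = 1710/24 - 18/48 = 70.875.
        z = (W - E[W]) / sqrt(Var[W]) = (16 - 22.5) / 8.4187 = -0.7721.
        Two-sided p = 2*Phi(z) = 0.440062.
Step 6: alpha = 0.1. fail to reject H0.

W+ = 16, W- = 29, W = min = 16, p = 0.440062, fail to reject H0.


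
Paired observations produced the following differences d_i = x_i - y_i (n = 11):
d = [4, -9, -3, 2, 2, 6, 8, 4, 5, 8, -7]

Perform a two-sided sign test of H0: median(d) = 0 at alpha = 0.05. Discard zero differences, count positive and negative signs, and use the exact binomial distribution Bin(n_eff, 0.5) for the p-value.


Step 1: Discard zero differences. Original n = 11; n_eff = number of nonzero differences = 11.
Nonzero differences (with sign): +4, -9, -3, +2, +2, +6, +8, +4, +5, +8, -7
Step 2: Count signs: positive = 8, negative = 3.
Step 3: Under H0: P(positive) = 0.5, so the number of positives S ~ Bin(11, 0.5).
Step 4: Two-sided exact p-value = sum of Bin(11,0.5) probabilities at or below the observed probability = 0.226562.
Step 5: alpha = 0.05. fail to reject H0.

n_eff = 11, pos = 8, neg = 3, p = 0.226562, fail to reject H0.


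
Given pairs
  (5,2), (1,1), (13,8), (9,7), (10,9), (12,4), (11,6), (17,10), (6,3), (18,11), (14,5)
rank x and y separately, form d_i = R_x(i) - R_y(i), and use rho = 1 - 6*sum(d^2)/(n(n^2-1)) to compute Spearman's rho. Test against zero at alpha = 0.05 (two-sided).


Step 1: Rank x and y separately (midranks; no ties here).
rank(x): 5->2, 1->1, 13->8, 9->4, 10->5, 12->7, 11->6, 17->10, 6->3, 18->11, 14->9
rank(y): 2->2, 1->1, 8->8, 7->7, 9->9, 4->4, 6->6, 10->10, 3->3, 11->11, 5->5
Step 2: d_i = R_x(i) - R_y(i); compute d_i^2.
  (2-2)^2=0, (1-1)^2=0, (8-8)^2=0, (4-7)^2=9, (5-9)^2=16, (7-4)^2=9, (6-6)^2=0, (10-10)^2=0, (3-3)^2=0, (11-11)^2=0, (9-5)^2=16
sum(d^2) = 50.
Step 3: rho = 1 - 6*50 / (11*(11^2 - 1)) = 1 - 300/1320 = 0.772727.
Step 4: Under H0, t = rho * sqrt((n-2)/(1-rho^2)) = 3.6522 ~ t(9).
Step 5: Two-sided p-value from the t-distribution with 9 df = 0.005299.
Step 6: alpha = 0.05. reject H0.

rho = 0.7727, p = 0.005299, reject H0 at alpha = 0.05.


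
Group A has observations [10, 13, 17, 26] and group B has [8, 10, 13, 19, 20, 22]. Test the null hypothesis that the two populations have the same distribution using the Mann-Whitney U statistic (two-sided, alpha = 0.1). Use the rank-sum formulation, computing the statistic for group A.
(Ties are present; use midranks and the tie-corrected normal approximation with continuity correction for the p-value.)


Step 1: Combine and sort all 10 observations; assign midranks.
sorted (value, group): (8,Y), (10,X), (10,Y), (13,X), (13,Y), (17,X), (19,Y), (20,Y), (22,Y), (26,X)
ranks: 8->1, 10->2.5, 10->2.5, 13->4.5, 13->4.5, 17->6, 19->7, 20->8, 22->9, 26->10
Step 2: Rank sum for X: R1 = 2.5 + 4.5 + 6 + 10 = 23.
Step 3: U_X = R1 - n1(n1+1)/2 = 23 - 4*5/2 = 23 - 10 = 13.
       U_Y = n1*n2 - U_X = 24 - 13 = 11.
Step 4: Ties are present, so use the tie-corrected normal approximation (with continuity correction) for the p-value.
Step 5: p-value = 0.914589; compare to alpha = 0.1. fail to reject H0.

U_X = 13, p = 0.914589, fail to reject H0 at alpha = 0.1.


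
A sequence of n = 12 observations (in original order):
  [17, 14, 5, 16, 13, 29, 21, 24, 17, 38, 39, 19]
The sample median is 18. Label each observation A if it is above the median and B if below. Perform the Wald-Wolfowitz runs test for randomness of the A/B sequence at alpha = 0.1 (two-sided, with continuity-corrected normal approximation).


Step 1: Compute median = 18; label A = above, B = below.
Labels in order: BBBBBAAABAAA  (n_A = 6, n_B = 6)
Step 2: Count runs R = 4.
Step 3: Under H0 (random ordering), E[R] = 2*n_A*n_B/(n_A+n_B) + 1 = 2*6*6/12 + 1 = 7.0000.
        Var[R] = 2*n_A*n_B*(2*n_A*n_B - n_A - n_B) / ((n_A+n_B)^2 * (n_A+n_B-1)) = 4320/1584 = 2.7273.
        SD[R] = 1.6514.
Step 4: Continuity-corrected z = (R + 0.5 - E[R]) / SD[R] = (4 + 0.5 - 7.0000) / 1.6514 = -1.5138.
Step 5: Two-sided p-value via normal approximation = 2*(1 - Phi(|z|)) = 0.130070.
Step 6: alpha = 0.1. fail to reject H0.

R = 4, z = -1.5138, p = 0.130070, fail to reject H0.


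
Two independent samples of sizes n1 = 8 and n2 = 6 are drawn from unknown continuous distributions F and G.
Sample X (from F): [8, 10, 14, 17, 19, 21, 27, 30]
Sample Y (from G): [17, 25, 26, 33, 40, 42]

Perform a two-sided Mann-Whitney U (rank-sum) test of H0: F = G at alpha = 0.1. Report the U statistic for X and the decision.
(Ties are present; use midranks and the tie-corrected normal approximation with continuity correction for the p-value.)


Step 1: Combine and sort all 14 observations; assign midranks.
sorted (value, group): (8,X), (10,X), (14,X), (17,X), (17,Y), (19,X), (21,X), (25,Y), (26,Y), (27,X), (30,X), (33,Y), (40,Y), (42,Y)
ranks: 8->1, 10->2, 14->3, 17->4.5, 17->4.5, 19->6, 21->7, 25->8, 26->9, 27->10, 30->11, 33->12, 40->13, 42->14
Step 2: Rank sum for X: R1 = 1 + 2 + 3 + 4.5 + 6 + 7 + 10 + 11 = 44.5.
Step 3: U_X = R1 - n1(n1+1)/2 = 44.5 - 8*9/2 = 44.5 - 36 = 8.5.
       U_Y = n1*n2 - U_X = 48 - 8.5 = 39.5.
Step 4: Ties are present, so use the tie-corrected normal approximation (with continuity correction) for the p-value.
Step 5: p-value = 0.052547; compare to alpha = 0.1. reject H0.

U_X = 8.5, p = 0.052547, reject H0 at alpha = 0.1.


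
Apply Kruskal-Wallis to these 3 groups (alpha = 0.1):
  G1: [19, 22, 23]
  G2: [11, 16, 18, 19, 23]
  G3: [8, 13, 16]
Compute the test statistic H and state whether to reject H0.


Step 1: Combine all N = 11 observations and assign midranks.
sorted (value, group, rank): (8,G3,1), (11,G2,2), (13,G3,3), (16,G2,4.5), (16,G3,4.5), (18,G2,6), (19,G1,7.5), (19,G2,7.5), (22,G1,9), (23,G1,10.5), (23,G2,10.5)
Step 2: Sum ranks within each group.
R_1 = 27 (n_1 = 3)
R_2 = 30.5 (n_2 = 5)
R_3 = 8.5 (n_3 = 3)
Step 3: H = 12/(N(N+1)) * sum(R_i^2/n_i) - 3(N+1)
     = 12/(11*12) * (27^2/3 + 30.5^2/5 + 8.5^2/3) - 3*12
     = 0.090909 * 453.133 - 36
     = 5.193939.
Step 4: Ties present; correction factor C = 1 - 18/(11^3 - 11) = 0.986364. Corrected H = 5.193939 / 0.986364 = 5.265745.
Step 5: Under H0, H ~ chi^2(2); p-value = 0.071872.
Step 6: alpha = 0.1. reject H0.

H = 5.2657, df = 2, p = 0.071872, reject H0.


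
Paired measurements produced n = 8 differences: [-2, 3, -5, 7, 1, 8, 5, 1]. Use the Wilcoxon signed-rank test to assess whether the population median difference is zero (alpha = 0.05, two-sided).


Step 1: Drop any zero differences (none here) and take |d_i|.
|d| = [2, 3, 5, 7, 1, 8, 5, 1]
Step 2: Midrank |d_i| (ties get averaged ranks).
ranks: |2|->3, |3|->4, |5|->5.5, |7|->7, |1|->1.5, |8|->8, |5|->5.5, |1|->1.5
Step 3: Attach original signs; sum ranks with positive sign and with negative sign.
W+ = 4 + 7 + 1.5 + 8 + 5.5 + 1.5 = 27.5
W- = 3 + 5.5 = 8.5
(Check: W+ + W- = 36 should equal n(n+1)/2 = 36.)
Step 4: Test statistic W = min(W+, W-) = 8.5.
Step 5: Ties in |d|, so use the tie-corrected normal approximation.
        E[W] = n(n+1)/4 = 8*9/4 = 18.
        Tie groups: |d|=1 (t=2), |d|=5 (t=2); sum(t^3 - t) = 12.
        Var[W] = n(n+1)(2n+1)/24 - sum(t^3-t)/48 = 1224/24 - 12/48 = 50.75.
        z = (W - E[W]) / sqrt(Var[W]) = (8.5 - 18) / 7.1239 = -1.3335.
        Two-sided p = 2*Phi(z) = 0.182355.
Step 6: alpha = 0.05. fail to reject H0.

W+ = 27.5, W- = 8.5, W = min = 8.5, p = 0.182355, fail to reject H0.


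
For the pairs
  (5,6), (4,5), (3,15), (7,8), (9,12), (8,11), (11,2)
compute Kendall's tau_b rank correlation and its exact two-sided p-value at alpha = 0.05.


Step 1: Enumerate the 21 unordered pairs (i,j) with i<j and classify each by sign(x_j-x_i) * sign(y_j-y_i).
  (1,2):dx=-1,dy=-1->C; (1,3):dx=-2,dy=+9->D; (1,4):dx=+2,dy=+2->C; (1,5):dx=+4,dy=+6->C
  (1,6):dx=+3,dy=+5->C; (1,7):dx=+6,dy=-4->D; (2,3):dx=-1,dy=+10->D; (2,4):dx=+3,dy=+3->C
  (2,5):dx=+5,dy=+7->C; (2,6):dx=+4,dy=+6->C; (2,7):dx=+7,dy=-3->D; (3,4):dx=+4,dy=-7->D
  (3,5):dx=+6,dy=-3->D; (3,6):dx=+5,dy=-4->D; (3,7):dx=+8,dy=-13->D; (4,5):dx=+2,dy=+4->C
  (4,6):dx=+1,dy=+3->C; (4,7):dx=+4,dy=-6->D; (5,6):dx=-1,dy=-1->C; (5,7):dx=+2,dy=-10->D
  (6,7):dx=+3,dy=-9->D
Step 2: C = 10, D = 11, total pairs = 21.
Step 3: tau = (C - D)/(n(n-1)/2) = (10 - 11)/21 = -0.047619.
Step 4: Exact two-sided p-value (enumerate n! = 5040 permutations of y under H0): p = 1.000000.
Step 5: alpha = 0.05. fail to reject H0.

tau_b = -0.0476 (C=10, D=11), p = 1.000000, fail to reject H0.
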